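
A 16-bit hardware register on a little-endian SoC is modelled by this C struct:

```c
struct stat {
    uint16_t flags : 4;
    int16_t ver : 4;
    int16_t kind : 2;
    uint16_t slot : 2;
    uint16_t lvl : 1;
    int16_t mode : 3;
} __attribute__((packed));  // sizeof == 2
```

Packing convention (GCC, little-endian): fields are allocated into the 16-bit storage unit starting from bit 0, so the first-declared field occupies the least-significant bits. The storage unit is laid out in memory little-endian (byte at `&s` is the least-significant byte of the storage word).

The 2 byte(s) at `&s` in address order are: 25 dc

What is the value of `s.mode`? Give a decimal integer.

[0]=0x25 [1]=0xdc (little-endian) → word 0xdc25
flags:4 @ bit 0 → (0xdc25>>0)&0xf = 0x5
ver:4 @ bit 4 → (0xdc25>>4)&0xf = 0x2
kind:2 @ bit 8 → (0xdc25>>8)&0x3 = 0x0
slot:2 @ bit 10 → (0xdc25>>10)&0x3 = 0x3
lvl:1 @ bit 12 → (0xdc25>>12)&0x1 = 0x1
mode:3 @ bit 13 → (0xdc25>>13)&0x7 = 0x6  ←
mode signed 3b, MSB=1: 6 - 8 = -2

-2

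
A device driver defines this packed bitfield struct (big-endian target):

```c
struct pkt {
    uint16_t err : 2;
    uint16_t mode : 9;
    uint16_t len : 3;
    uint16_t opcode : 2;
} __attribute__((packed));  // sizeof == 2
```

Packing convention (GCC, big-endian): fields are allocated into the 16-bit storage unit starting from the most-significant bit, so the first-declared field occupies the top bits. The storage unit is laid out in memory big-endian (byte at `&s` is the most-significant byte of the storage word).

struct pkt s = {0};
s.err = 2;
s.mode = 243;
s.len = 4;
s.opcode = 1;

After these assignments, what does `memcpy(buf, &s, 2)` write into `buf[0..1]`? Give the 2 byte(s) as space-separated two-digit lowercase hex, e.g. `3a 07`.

err (2b) val=2 bits=0x2 at bit 14: 0x8000
mode (9b) val=243 bits=0xf3 at bit 5: 0x9e60
len (3b) val=4 bits=0x4 at bit 2: 0x9e70
opcode (2b) val=1 bits=0x1 at bit 0: 0x9e71
word = 0x9e71 → big-endian bytes:
  [0]=0x9e  [1]=0x71

9e 71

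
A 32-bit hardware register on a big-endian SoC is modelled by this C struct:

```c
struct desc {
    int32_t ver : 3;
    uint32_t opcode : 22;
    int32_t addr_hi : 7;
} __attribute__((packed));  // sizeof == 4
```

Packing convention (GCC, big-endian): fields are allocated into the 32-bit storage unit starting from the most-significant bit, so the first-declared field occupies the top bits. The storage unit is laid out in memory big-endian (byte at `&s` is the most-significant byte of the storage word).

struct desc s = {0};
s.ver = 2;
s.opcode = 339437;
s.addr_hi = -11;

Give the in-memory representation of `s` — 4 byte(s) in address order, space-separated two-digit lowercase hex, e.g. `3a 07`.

42 96 f6 f5

ver:3 = 2 → 0x2 << 29 → word 0x40000000
opcode:22 = 339437 → 0x52ded << 7 → word 0x4296f680
addr_hi:7 = -11 → 0x75 << 0 → word 0x4296f6f5
word = 0x4296f6f5 → big-endian bytes:
  [0]=0x42  [1]=0x96  [2]=0xf6  [3]=0xf5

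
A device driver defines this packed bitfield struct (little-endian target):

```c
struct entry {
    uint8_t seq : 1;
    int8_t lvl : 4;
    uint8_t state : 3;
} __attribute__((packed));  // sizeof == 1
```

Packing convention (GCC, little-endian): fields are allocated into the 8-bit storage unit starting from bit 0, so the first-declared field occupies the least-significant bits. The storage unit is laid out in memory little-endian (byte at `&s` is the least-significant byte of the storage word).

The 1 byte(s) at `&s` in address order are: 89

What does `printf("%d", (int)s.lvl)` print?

[0]=0x89 (little-endian) → word 0x89
seq:1 @ bit 0 → (0x89>>0)&0x1 = 0x1
lvl:4 @ bit 1 → (0x89>>1)&0xf = 0x4  ←
state:3 @ bit 5 → (0x89>>5)&0x7 = 0x4
lvl signed 4b, MSB=0: value = 4

4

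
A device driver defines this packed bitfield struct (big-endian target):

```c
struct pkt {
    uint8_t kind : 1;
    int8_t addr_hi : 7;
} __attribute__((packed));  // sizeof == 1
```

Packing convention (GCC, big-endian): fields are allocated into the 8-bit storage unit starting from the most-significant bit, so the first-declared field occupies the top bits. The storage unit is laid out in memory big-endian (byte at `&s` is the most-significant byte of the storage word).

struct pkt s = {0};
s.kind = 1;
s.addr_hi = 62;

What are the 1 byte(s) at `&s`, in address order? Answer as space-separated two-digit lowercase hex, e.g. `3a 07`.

kind:1 = 1 → 0x1 << 7 → word 0x80
addr_hi:7 = 62 → 0x3e << 0 → word 0xbe
word = 0xbe → big-endian bytes:
  [0]=0xbe

be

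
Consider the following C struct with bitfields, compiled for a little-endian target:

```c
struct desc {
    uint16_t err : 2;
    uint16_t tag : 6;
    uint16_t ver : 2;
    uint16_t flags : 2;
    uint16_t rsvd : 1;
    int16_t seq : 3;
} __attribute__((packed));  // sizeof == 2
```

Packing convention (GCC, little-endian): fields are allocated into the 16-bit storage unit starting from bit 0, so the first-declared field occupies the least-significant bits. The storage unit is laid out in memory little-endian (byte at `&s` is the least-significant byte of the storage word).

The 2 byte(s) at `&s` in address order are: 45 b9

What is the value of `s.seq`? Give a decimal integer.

-3

[0]=0x45 [1]=0xb9 (little-endian) → word 0xb945
err:2 @ bit 0 → (0xb945>>0)&0x3 = 0x1
tag:6 @ bit 2 → (0xb945>>2)&0x3f = 0x11
ver:2 @ bit 8 → (0xb945>>8)&0x3 = 0x1
flags:2 @ bit 10 → (0xb945>>10)&0x3 = 0x2
rsvd:1 @ bit 12 → (0xb945>>12)&0x1 = 0x1
seq:3 @ bit 13 → (0xb945>>13)&0x7 = 0x5  ←
seq signed 3b, MSB=1: 5 - 8 = -3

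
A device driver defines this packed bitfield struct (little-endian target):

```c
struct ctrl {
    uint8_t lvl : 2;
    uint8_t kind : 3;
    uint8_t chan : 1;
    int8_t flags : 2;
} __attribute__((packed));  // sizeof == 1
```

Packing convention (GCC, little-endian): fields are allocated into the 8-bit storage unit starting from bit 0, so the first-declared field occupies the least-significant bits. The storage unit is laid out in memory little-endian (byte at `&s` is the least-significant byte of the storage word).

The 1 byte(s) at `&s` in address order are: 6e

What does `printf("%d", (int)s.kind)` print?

[0]=0x6e (little-endian) → word 0x6e
lvl:2 @ bit 0 → (0x6e>>0)&0x3 = 0x2
kind:3 @ bit 2 → (0x6e>>2)&0x7 = 0x3  ←
chan:1 @ bit 5 → (0x6e>>5)&0x1 = 0x1
flags:2 @ bit 6 → (0x6e>>6)&0x3 = 0x1

3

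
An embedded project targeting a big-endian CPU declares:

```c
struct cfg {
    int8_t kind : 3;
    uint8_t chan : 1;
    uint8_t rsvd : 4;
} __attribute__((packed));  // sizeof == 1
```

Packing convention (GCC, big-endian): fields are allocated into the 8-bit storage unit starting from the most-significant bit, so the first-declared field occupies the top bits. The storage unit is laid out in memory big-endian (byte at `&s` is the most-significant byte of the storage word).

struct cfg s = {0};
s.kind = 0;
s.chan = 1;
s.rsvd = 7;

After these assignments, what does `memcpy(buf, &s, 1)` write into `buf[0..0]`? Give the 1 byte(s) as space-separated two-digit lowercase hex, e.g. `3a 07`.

[5+:3] kind=0 & 0x7 = 0x0; word=0x00
[4+:1] chan=1 & 0x1 = 0x1; word=0x10
[0+:4] rsvd=7 & 0xf = 0x7; word=0x17
word = 0x17 → big-endian bytes:
  [0]=0x17

17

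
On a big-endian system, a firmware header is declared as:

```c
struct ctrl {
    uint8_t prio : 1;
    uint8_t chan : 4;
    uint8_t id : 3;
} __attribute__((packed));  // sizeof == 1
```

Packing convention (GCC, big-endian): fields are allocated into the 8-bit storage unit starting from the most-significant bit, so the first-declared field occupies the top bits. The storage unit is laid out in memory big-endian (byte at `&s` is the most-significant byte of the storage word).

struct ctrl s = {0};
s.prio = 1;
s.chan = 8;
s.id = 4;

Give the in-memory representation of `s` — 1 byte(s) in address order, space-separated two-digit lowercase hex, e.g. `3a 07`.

c4

prio:1 = 1 → 0x1 << 7 → word 0x80
chan:4 = 8 → 0x8 << 3 → word 0xc0
id:3 = 4 → 0x4 << 0 → word 0xc4
word = 0xc4 → big-endian bytes:
  [0]=0xc4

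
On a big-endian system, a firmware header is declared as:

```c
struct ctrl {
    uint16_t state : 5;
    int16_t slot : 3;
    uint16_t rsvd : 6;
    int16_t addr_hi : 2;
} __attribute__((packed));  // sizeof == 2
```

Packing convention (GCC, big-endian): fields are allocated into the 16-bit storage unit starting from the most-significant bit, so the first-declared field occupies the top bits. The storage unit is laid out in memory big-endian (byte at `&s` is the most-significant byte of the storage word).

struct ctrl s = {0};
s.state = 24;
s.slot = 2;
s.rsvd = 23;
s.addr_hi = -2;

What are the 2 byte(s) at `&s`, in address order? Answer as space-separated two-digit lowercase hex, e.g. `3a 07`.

state (5b) val=24 bits=0x18 at bit 11: 0xc000
slot (3b) val=2 bits=0x2 at bit 8: 0xc200
rsvd (6b) val=23 bits=0x17 at bit 2: 0xc25c
addr_hi (2b) val=-2 bits=0x2 at bit 0: 0xc25e
word = 0xc25e → big-endian bytes:
  [0]=0xc2  [1]=0x5e

c2 5e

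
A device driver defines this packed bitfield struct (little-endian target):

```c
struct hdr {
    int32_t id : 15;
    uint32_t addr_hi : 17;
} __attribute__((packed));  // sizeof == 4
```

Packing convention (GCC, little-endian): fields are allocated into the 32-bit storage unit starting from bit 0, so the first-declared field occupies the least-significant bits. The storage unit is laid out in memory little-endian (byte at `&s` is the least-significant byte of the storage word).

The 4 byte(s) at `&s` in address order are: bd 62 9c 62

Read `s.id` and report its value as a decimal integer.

[0]=0xbd [1]=0x62 [2]=0x9c [3]=0x62 (little-endian) → word 0x629c62bd
id:15 @ bit 0 → (0x629c62bd>>0)&0x7fff = 0x62bd  ←
addr_hi:17 @ bit 15 → (0x629c62bd>>15)&0x1ffff = 0xc538
id signed 15b, MSB=1: 25277 - 32768 = -7491

-7491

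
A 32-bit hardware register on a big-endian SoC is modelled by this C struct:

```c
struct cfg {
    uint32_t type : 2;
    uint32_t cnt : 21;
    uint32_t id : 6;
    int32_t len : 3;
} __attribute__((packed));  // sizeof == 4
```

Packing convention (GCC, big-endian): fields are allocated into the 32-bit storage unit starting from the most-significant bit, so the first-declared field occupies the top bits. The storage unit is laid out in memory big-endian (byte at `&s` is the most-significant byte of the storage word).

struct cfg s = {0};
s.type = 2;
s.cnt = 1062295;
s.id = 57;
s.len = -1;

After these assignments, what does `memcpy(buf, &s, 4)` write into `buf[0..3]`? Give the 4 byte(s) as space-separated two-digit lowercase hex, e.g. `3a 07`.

type (2b) val=2 bits=0x2 at bit 30: 0x80000000
cnt (21b) val=1062295 bits=0x103597 at bit 9: 0xa06b2e00
id (6b) val=57 bits=0x39 at bit 3: 0xa06b2fc8
len (3b) val=-1 bits=0x7 at bit 0: 0xa06b2fcf
word = 0xa06b2fcf → big-endian bytes:
  [0]=0xa0  [1]=0x6b  [2]=0x2f  [3]=0xcf

a0 6b 2f cf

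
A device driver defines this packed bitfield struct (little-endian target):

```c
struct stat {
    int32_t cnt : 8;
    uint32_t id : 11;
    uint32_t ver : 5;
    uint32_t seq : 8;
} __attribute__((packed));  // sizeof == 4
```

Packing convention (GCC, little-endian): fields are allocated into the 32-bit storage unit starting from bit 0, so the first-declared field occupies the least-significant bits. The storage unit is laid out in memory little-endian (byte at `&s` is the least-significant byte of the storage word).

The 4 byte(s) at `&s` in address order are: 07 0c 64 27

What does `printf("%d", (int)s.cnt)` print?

[0]=0x07 [1]=0x0c [2]=0x64 [3]=0x27 (little-endian) → word 0x27640c07
cnt:8 @ bit 0 → (0x27640c07>>0)&0xff = 0x7  ←
id:11 @ bit 8 → (0x27640c07>>8)&0x7ff = 0x40c
ver:5 @ bit 19 → (0x27640c07>>19)&0x1f = 0xc
seq:8 @ bit 24 → (0x27640c07>>24)&0xff = 0x27
cnt signed 8b, MSB=0: value = 7

7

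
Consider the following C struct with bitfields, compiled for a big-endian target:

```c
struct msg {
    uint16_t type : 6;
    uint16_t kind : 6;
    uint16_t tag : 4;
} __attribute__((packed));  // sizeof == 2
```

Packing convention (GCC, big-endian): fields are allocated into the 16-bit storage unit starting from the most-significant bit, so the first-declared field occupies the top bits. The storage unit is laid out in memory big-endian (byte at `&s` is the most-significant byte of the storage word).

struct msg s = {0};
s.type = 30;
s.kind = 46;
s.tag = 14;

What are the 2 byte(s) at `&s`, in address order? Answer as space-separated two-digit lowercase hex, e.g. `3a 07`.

7a ee

[10+:6] type=30 & 0x3f = 0x1e; word=0x7800
[4+:6] kind=46 & 0x3f = 0x2e; word=0x7ae0
[0+:4] tag=14 & 0xf = 0xe; word=0x7aee
word = 0x7aee → big-endian bytes:
  [0]=0x7a  [1]=0xee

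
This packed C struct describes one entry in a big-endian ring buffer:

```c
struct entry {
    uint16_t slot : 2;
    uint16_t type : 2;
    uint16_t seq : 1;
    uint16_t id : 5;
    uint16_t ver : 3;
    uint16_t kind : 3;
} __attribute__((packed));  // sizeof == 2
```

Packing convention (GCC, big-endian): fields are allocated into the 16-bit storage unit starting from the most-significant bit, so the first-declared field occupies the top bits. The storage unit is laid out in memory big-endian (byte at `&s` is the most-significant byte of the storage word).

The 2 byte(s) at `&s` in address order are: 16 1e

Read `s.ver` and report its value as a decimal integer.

[0]=0x16 [1]=0x1e (big-endian) → word 0x161e
slot:2 @ bit 14 → (0x161e>>14)&0x3 = 0x0
type:2 @ bit 12 → (0x161e>>12)&0x3 = 0x1
seq:1 @ bit 11 → (0x161e>>11)&0x1 = 0x0
id:5 @ bit 6 → (0x161e>>6)&0x1f = 0x18
ver:3 @ bit 3 → (0x161e>>3)&0x7 = 0x3  ←
kind:3 @ bit 0 → (0x161e>>0)&0x7 = 0x6

3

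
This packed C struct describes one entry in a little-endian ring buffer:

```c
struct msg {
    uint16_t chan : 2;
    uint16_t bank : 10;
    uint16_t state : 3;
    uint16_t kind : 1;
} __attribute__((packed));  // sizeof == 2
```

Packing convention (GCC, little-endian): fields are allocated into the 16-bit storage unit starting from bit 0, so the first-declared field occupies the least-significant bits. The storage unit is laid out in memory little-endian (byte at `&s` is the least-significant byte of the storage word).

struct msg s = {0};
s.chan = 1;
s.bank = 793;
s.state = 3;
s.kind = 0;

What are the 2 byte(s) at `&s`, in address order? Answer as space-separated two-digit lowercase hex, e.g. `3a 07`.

[0+:2] chan=1 & 0x3 = 0x1; word=0x0001
[2+:10] bank=793 & 0x3ff = 0x319; word=0x0c65
[12+:3] state=3 & 0x7 = 0x3; word=0x3c65
[15+:1] kind=0 & 0x1 = 0x0; word=0x3c65
word = 0x3c65 → little-endian bytes:
  [0]=0x65  [1]=0x3c

65 3c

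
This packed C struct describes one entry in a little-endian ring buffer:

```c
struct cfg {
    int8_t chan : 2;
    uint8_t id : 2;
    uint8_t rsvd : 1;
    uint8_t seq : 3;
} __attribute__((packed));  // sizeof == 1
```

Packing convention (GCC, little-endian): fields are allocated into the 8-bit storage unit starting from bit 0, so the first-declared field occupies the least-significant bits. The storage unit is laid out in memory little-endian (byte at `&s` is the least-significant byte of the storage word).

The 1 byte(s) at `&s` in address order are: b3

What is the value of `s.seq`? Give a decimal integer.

[0]=0xb3 (little-endian) → word 0xb3
chan [0+:2] = (word>>0) & 0x3 = 3
id [2+:2] = (word>>2) & 0x3 = 0
rsvd [4+:1] = (word>>4) & 0x1 = 1
seq [5+:3] = (word>>5) & 0x7 = 5  ←

5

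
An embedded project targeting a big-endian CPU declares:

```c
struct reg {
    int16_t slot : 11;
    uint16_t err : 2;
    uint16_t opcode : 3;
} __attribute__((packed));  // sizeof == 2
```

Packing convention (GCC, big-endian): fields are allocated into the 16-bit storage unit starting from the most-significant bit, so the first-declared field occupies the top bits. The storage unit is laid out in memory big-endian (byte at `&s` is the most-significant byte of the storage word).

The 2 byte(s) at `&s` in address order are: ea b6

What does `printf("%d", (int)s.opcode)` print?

[0]=0xea [1]=0xb6 (big-endian) → word 0xeab6
slot [5+:11] = (word>>5) & 0x7ff = 1877
err [3+:2] = (word>>3) & 0x3 = 2
opcode [0+:3] = (word>>0) & 0x7 = 6  ←

6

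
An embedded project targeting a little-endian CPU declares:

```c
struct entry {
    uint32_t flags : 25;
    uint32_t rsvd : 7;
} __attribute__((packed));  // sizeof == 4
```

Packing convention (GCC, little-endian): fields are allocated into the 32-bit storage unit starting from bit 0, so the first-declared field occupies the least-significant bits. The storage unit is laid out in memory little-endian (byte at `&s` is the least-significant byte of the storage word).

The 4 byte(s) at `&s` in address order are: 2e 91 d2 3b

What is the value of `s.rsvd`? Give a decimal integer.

[0]=0x2e [1]=0x91 [2]=0xd2 [3]=0x3b (little-endian) → word 0x3bd2912e
flags:25 @ bit 0 → (0x3bd2912e>>0)&0x1ffffff = 0x1d2912e
rsvd:7 @ bit 25 → (0x3bd2912e>>25)&0x7f = 0x1d  ←

29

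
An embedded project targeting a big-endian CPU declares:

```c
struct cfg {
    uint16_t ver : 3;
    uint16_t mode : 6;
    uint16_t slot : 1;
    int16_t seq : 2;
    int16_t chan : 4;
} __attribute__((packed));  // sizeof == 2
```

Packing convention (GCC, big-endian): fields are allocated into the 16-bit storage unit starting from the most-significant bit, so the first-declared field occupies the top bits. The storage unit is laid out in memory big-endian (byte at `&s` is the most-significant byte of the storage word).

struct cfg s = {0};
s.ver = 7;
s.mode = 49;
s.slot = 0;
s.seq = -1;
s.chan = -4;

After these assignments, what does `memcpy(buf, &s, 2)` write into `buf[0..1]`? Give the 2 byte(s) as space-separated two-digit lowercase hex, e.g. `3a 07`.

f8 bc

ver:3 = 7 → 0x7 << 13 → word 0xe000
mode:6 = 49 → 0x31 << 7 → word 0xf880
slot:1 = 0 → 0x0 << 6 → word 0xf880
seq:2 = -1 → 0x3 << 4 → word 0xf8b0
chan:4 = -4 → 0xc << 0 → word 0xf8bc
word = 0xf8bc → big-endian bytes:
  [0]=0xf8  [1]=0xbc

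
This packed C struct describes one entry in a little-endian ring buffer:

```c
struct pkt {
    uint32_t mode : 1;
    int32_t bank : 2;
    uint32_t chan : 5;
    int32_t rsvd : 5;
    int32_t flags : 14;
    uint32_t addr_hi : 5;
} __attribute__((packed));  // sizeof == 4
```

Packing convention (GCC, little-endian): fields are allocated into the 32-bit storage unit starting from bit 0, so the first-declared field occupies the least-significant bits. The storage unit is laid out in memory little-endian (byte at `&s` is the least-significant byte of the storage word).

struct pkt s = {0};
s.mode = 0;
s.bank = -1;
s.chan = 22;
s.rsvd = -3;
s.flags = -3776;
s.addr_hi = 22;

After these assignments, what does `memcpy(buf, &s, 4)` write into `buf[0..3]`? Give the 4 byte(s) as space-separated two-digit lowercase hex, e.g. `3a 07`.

[0+:1] mode=0 & 0x1 = 0x0; word=0x00000000
[1+:2] bank=-1 & 0x3 = 0x3; word=0x00000006
[3+:5] chan=22 & 0x1f = 0x16; word=0x000000b6
[8+:5] rsvd=-3 & 0x1f = 0x1d; word=0x00001db6
[13+:14] flags=-3776 & 0x3fff = 0x3140; word=0x06281db6
[27+:5] addr_hi=22 & 0x1f = 0x16; word=0xb6281db6
word = 0xb6281db6 → little-endian bytes:
  [0]=0xb6  [1]=0x1d  [2]=0x28  [3]=0xb6

b6 1d 28 b6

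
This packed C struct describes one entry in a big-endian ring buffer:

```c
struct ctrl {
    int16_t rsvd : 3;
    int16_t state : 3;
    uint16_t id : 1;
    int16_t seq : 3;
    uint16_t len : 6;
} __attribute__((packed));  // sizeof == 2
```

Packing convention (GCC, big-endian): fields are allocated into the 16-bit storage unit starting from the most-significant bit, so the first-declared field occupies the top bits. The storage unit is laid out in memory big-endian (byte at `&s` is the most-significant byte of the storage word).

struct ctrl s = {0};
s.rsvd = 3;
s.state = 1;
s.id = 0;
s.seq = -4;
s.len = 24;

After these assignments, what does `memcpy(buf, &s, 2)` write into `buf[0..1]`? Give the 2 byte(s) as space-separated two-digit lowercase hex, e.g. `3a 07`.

65 18

rsvd (3b) val=3 bits=0x3 at bit 13: 0x6000
state (3b) val=1 bits=0x1 at bit 10: 0x6400
id (1b) val=0 bits=0x0 at bit 9: 0x6400
seq (3b) val=-4 bits=0x4 at bit 6: 0x6500
len (6b) val=24 bits=0x18 at bit 0: 0x6518
word = 0x6518 → big-endian bytes:
  [0]=0x65  [1]=0x18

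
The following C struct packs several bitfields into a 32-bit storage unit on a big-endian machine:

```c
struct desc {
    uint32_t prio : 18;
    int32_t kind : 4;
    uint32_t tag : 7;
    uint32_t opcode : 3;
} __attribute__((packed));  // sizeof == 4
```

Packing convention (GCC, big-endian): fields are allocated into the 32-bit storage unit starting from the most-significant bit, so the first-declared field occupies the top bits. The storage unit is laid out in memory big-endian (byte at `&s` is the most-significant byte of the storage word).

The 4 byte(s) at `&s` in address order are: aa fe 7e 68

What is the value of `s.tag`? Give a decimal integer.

77

[0]=0xaa [1]=0xfe [2]=0x7e [3]=0x68 (big-endian) → word 0xaafe7e68
prio [14+:18] = (word>>14) & 0x3ffff = 175097
kind [10+:4] = (word>>10) & 0xf = 15
tag [3+:7] = (word>>3) & 0x7f = 77  ←
opcode [0+:3] = (word>>0) & 0x7 = 0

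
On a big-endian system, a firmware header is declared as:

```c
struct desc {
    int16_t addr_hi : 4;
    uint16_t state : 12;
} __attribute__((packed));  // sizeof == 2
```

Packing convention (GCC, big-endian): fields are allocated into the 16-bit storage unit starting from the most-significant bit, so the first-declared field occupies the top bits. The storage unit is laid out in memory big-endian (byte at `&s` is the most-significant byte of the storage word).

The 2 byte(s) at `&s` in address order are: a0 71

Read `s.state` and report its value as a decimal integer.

113

[0]=0xa0 [1]=0x71 (big-endian) → word 0xa071
addr_hi:4 @ bit 12 → (0xa071>>12)&0xf = 0xa
state:12 @ bit 0 → (0xa071>>0)&0xfff = 0x71  ←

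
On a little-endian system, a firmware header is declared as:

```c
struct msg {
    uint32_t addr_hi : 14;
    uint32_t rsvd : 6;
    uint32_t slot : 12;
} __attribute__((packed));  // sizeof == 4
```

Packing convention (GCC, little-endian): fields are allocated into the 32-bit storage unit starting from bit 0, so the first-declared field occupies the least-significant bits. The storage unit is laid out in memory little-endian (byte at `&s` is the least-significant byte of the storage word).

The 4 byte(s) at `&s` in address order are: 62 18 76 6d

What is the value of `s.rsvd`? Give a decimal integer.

[0]=0x62 [1]=0x18 [2]=0x76 [3]=0x6d (little-endian) → word 0x6d761862
addr_hi [0+:14] = (word>>0) & 0x3fff = 6242
rsvd [14+:6] = (word>>14) & 0x3f = 24  ←
slot [20+:12] = (word>>20) & 0xfff = 1751

24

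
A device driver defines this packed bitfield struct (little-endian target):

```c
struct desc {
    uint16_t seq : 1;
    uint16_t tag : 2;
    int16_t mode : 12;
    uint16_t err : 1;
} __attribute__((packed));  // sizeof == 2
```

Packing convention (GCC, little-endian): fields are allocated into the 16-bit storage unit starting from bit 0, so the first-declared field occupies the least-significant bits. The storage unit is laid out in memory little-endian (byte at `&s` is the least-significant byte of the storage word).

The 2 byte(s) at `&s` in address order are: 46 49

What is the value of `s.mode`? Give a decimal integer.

-1752

[0]=0x46 [1]=0x49 (little-endian) → word 0x4946
seq [0+:1] = (word>>0) & 0x1 = 0
tag [1+:2] = (word>>1) & 0x3 = 3
mode [3+:12] = (word>>3) & 0xfff = 2344  ←
err [15+:1] = (word>>15) & 0x1 = 0
mode signed 12b, MSB=1: 2344 - 4096 = -1752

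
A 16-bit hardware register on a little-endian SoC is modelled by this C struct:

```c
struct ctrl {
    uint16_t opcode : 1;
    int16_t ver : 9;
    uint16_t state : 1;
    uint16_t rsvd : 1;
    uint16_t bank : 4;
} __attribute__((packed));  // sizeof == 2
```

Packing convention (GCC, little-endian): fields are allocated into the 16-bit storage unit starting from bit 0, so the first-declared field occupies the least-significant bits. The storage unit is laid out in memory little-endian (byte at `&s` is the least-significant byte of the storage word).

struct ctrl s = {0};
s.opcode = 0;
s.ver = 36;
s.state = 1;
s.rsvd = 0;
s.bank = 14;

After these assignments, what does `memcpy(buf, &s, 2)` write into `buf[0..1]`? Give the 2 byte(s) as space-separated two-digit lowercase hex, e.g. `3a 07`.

[0+:1] opcode=0 & 0x1 = 0x0; word=0x0000
[1+:9] ver=36 & 0x1ff = 0x24; word=0x0048
[10+:1] state=1 & 0x1 = 0x1; word=0x0448
[11+:1] rsvd=0 & 0x1 = 0x0; word=0x0448
[12+:4] bank=14 & 0xf = 0xe; word=0xe448
word = 0xe448 → little-endian bytes:
  [0]=0x48  [1]=0xe4

48 e4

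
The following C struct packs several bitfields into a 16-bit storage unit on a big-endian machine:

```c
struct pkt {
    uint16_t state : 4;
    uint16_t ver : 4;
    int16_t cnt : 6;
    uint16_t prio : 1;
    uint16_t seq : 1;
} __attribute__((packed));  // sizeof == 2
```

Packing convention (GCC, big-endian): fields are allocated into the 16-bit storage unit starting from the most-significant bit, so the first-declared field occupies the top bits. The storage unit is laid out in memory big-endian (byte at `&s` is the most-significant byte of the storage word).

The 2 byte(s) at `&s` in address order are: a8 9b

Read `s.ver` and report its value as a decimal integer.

8

[0]=0xa8 [1]=0x9b (big-endian) → word 0xa89b
state [12+:4] = (word>>12) & 0xf = 10
ver [8+:4] = (word>>8) & 0xf = 8  ←
cnt [2+:6] = (word>>2) & 0x3f = 38
prio [1+:1] = (word>>1) & 0x1 = 1
seq [0+:1] = (word>>0) & 0x1 = 1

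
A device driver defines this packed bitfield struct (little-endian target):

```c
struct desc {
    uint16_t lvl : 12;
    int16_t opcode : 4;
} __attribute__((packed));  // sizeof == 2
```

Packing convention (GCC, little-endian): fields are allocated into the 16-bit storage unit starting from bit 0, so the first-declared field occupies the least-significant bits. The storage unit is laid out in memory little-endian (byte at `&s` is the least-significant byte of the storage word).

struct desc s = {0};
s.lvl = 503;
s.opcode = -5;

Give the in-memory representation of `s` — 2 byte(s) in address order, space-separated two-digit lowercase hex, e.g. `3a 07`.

f7 b1

lvl (12b) val=503 bits=0x1f7 at bit 0: 0x01f7
opcode (4b) val=-5 bits=0xb at bit 12: 0xb1f7
word = 0xb1f7 → little-endian bytes:
  [0]=0xf7  [1]=0xb1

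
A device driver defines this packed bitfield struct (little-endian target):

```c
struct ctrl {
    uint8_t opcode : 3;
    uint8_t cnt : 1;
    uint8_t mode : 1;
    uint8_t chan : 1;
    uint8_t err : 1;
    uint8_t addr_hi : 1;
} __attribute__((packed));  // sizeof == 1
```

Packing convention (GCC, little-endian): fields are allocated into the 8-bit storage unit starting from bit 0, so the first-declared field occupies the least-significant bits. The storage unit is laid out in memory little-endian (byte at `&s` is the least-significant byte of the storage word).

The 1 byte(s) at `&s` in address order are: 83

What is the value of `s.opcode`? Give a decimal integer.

[0]=0x83 (little-endian) → word 0x83
opcode [0+:3] = (word>>0) & 0x7 = 3  ←
cnt [3+:1] = (word>>3) & 0x1 = 0
mode [4+:1] = (word>>4) & 0x1 = 0
chan [5+:1] = (word>>5) & 0x1 = 0
err [6+:1] = (word>>6) & 0x1 = 0
addr_hi [7+:1] = (word>>7) & 0x1 = 1

3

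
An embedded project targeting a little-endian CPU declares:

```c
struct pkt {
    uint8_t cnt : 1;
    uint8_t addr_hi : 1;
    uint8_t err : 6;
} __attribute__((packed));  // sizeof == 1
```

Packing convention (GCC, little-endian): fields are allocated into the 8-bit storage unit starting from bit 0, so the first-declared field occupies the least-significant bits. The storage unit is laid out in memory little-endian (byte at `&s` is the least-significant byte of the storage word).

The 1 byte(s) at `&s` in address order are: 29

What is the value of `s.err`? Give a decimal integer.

10

[0]=0x29 (little-endian) → word 0x29
cnt:1 @ bit 0 → (0x29>>0)&0x1 = 0x1
addr_hi:1 @ bit 1 → (0x29>>1)&0x1 = 0x0
err:6 @ bit 2 → (0x29>>2)&0x3f = 0xa  ←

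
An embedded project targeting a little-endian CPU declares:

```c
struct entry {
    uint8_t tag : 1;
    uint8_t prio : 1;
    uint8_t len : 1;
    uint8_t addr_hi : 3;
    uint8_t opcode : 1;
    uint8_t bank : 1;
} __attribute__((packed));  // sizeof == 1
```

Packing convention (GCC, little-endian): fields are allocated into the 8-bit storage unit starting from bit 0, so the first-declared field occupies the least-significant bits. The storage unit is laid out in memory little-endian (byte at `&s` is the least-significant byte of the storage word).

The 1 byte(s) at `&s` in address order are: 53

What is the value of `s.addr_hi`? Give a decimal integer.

2

[0]=0x53 (little-endian) → word 0x53
tag [0+:1] = (word>>0) & 0x1 = 1
prio [1+:1] = (word>>1) & 0x1 = 1
len [2+:1] = (word>>2) & 0x1 = 0
addr_hi [3+:3] = (word>>3) & 0x7 = 2  ←
opcode [6+:1] = (word>>6) & 0x1 = 1
bank [7+:1] = (word>>7) & 0x1 = 0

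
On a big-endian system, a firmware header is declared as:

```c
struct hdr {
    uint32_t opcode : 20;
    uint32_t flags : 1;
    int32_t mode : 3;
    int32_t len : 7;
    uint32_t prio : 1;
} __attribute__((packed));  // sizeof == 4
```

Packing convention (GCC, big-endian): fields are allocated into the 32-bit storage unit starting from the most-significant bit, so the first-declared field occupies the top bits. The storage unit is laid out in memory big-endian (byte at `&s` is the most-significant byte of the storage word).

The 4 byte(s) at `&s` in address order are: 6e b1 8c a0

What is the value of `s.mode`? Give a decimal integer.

-4

[0]=0x6e [1]=0xb1 [2]=0x8c [3]=0xa0 (big-endian) → word 0x6eb18ca0
opcode:20 @ bit 12 → (0x6eb18ca0>>12)&0xfffff = 0x6eb18
flags:1 @ bit 11 → (0x6eb18ca0>>11)&0x1 = 0x1
mode:3 @ bit 8 → (0x6eb18ca0>>8)&0x7 = 0x4  ←
len:7 @ bit 1 → (0x6eb18ca0>>1)&0x7f = 0x50
prio:1 @ bit 0 → (0x6eb18ca0>>0)&0x1 = 0x0
mode signed 3b, MSB=1: 4 - 8 = -4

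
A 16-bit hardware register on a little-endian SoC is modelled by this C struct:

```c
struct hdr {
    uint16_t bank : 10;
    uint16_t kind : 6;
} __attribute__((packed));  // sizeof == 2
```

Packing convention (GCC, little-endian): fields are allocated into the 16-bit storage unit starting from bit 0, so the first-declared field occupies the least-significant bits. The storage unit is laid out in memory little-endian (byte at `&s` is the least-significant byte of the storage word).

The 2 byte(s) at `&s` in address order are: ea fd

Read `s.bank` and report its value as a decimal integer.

490

[0]=0xea [1]=0xfd (little-endian) → word 0xfdea
bank:10 @ bit 0 → (0xfdea>>0)&0x3ff = 0x1ea  ←
kind:6 @ bit 10 → (0xfdea>>10)&0x3f = 0x3f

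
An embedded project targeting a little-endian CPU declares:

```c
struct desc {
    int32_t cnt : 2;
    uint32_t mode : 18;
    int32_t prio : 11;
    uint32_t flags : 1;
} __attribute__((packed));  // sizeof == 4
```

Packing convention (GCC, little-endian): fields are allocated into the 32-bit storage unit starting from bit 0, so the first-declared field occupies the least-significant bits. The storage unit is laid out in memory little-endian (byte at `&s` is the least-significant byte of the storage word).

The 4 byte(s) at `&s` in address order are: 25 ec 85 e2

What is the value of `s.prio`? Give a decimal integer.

[0]=0x25 [1]=0xec [2]=0x85 [3]=0xe2 (little-endian) → word 0xe285ec25
cnt [0+:2] = (word>>0) & 0x3 = 1
mode [2+:18] = (word>>2) & 0x3ffff = 97033
prio [20+:11] = (word>>20) & 0x7ff = 1576  ←
flags [31+:1] = (word>>31) & 0x1 = 1
prio signed 11b, MSB=1: 1576 - 2048 = -472

-472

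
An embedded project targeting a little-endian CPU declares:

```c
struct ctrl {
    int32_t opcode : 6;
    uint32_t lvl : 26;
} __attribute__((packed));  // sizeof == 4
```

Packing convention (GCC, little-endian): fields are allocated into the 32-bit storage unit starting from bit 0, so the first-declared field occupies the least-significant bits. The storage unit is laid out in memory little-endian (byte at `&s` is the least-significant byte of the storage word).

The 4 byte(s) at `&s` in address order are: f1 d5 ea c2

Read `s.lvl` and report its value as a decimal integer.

[0]=0xf1 [1]=0xd5 [2]=0xea [3]=0xc2 (little-endian) → word 0xc2ead5f1
opcode:6 @ bit 0 → (0xc2ead5f1>>0)&0x3f = 0x31
lvl:26 @ bit 6 → (0xc2ead5f1>>6)&0x3ffffff = 0x30bab57  ←

51096407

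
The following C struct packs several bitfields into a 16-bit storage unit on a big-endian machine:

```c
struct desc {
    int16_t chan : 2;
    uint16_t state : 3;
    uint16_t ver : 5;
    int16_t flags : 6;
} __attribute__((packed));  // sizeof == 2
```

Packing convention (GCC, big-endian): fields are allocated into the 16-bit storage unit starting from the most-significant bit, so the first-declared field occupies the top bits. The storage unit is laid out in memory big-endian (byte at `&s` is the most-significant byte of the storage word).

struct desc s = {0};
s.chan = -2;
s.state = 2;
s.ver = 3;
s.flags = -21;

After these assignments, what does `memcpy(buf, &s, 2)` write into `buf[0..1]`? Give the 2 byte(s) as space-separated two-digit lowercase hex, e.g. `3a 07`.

chan (2b) val=-2 bits=0x2 at bit 14: 0x8000
state (3b) val=2 bits=0x2 at bit 11: 0x9000
ver (5b) val=3 bits=0x3 at bit 6: 0x90c0
flags (6b) val=-21 bits=0x2b at bit 0: 0x90eb
word = 0x90eb → big-endian bytes:
  [0]=0x90  [1]=0xeb

90 eb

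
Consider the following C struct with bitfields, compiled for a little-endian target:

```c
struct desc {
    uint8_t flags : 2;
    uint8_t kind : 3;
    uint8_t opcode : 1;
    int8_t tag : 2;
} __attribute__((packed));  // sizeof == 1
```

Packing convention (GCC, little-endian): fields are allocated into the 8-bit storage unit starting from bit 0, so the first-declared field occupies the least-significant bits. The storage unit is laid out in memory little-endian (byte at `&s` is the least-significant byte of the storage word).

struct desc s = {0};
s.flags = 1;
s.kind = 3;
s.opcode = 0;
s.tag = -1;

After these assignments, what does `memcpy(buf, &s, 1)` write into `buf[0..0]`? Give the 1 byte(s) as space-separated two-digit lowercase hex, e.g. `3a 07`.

cd

[0+:2] flags=1 & 0x3 = 0x1; word=0x01
[2+:3] kind=3 & 0x7 = 0x3; word=0x0d
[5+:1] opcode=0 & 0x1 = 0x0; word=0x0d
[6+:2] tag=-1 & 0x3 = 0x3; word=0xcd
word = 0xcd → little-endian bytes:
  [0]=0xcd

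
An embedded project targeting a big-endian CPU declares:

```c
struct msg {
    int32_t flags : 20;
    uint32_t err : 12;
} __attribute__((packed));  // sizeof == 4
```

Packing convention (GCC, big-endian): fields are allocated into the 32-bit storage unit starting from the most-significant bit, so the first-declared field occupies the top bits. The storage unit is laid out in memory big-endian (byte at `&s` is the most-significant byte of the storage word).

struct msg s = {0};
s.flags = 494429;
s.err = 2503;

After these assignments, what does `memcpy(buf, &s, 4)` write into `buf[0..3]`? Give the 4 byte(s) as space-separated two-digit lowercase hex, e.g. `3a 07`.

78 b5 d9 c7

[12+:20] flags=494429 & 0xfffff = 0x78b5d; word=0x78b5d000
[0+:12] err=2503 & 0xfff = 0x9c7; word=0x78b5d9c7
word = 0x78b5d9c7 → big-endian bytes:
  [0]=0x78  [1]=0xb5  [2]=0xd9  [3]=0xc7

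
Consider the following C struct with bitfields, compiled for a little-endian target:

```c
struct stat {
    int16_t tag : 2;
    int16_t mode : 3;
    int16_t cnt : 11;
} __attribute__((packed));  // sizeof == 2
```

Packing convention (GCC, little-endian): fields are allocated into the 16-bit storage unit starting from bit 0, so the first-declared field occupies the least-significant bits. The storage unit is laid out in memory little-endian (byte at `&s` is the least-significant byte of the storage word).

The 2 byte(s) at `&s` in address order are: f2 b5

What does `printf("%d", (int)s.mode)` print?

-4

[0]=0xf2 [1]=0xb5 (little-endian) → word 0xb5f2
tag [0+:2] = (word>>0) & 0x3 = 2
mode [2+:3] = (word>>2) & 0x7 = 4  ←
cnt [5+:11] = (word>>5) & 0x7ff = 1455
mode signed 3b, MSB=1: 4 - 8 = -4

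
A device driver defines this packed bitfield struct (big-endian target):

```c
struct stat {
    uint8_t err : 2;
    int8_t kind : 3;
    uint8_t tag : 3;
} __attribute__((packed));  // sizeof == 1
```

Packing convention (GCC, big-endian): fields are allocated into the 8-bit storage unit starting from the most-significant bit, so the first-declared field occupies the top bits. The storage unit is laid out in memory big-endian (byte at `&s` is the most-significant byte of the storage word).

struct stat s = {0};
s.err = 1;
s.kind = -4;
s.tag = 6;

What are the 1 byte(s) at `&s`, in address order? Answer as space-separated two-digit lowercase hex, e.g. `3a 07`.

66

err (2b) val=1 bits=0x1 at bit 6: 0x40
kind (3b) val=-4 bits=0x4 at bit 3: 0x60
tag (3b) val=6 bits=0x6 at bit 0: 0x66
word = 0x66 → big-endian bytes:
  [0]=0x66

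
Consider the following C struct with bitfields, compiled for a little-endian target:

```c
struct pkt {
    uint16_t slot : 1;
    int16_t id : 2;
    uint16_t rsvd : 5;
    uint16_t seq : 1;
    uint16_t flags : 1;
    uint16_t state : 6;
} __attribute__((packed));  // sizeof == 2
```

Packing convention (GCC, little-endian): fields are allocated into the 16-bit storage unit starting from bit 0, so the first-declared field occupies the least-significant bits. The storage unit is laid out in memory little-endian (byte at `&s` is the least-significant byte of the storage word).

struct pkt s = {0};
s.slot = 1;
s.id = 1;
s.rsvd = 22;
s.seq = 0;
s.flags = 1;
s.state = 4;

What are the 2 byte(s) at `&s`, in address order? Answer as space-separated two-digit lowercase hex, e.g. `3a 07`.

[0+:1] slot=1 & 0x1 = 0x1; word=0x0001
[1+:2] id=1 & 0x3 = 0x1; word=0x0003
[3+:5] rsvd=22 & 0x1f = 0x16; word=0x00b3
[8+:1] seq=0 & 0x1 = 0x0; word=0x00b3
[9+:1] flags=1 & 0x1 = 0x1; word=0x02b3
[10+:6] state=4 & 0x3f = 0x4; word=0x12b3
word = 0x12b3 → little-endian bytes:
  [0]=0xb3  [1]=0x12

b3 12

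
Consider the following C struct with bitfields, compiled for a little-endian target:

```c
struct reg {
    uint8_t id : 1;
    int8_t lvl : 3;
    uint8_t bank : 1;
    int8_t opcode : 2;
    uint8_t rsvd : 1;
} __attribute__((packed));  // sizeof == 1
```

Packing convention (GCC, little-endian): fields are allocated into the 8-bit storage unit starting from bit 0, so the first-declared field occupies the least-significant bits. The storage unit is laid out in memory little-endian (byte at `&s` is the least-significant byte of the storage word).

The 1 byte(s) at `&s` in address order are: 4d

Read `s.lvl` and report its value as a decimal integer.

-2

[0]=0x4d (little-endian) → word 0x4d
id:1 @ bit 0 → (0x4d>>0)&0x1 = 0x1
lvl:3 @ bit 1 → (0x4d>>1)&0x7 = 0x6  ←
bank:1 @ bit 4 → (0x4d>>4)&0x1 = 0x0
opcode:2 @ bit 5 → (0x4d>>5)&0x3 = 0x2
rsvd:1 @ bit 7 → (0x4d>>7)&0x1 = 0x0
lvl signed 3b, MSB=1: 6 - 8 = -2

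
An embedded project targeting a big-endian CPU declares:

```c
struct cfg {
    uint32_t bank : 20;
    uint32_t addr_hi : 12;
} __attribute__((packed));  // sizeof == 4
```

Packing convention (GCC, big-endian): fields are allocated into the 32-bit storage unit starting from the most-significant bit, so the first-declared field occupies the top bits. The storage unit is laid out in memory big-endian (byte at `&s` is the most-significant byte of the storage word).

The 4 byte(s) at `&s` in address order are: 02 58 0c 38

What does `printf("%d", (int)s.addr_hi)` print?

[0]=0x02 [1]=0x58 [2]=0x0c [3]=0x38 (big-endian) → word 0x02580c38
bank:20 @ bit 12 → (0x02580c38>>12)&0xfffff = 0x2580
addr_hi:12 @ bit 0 → (0x02580c38>>0)&0xfff = 0xc38  ←

3128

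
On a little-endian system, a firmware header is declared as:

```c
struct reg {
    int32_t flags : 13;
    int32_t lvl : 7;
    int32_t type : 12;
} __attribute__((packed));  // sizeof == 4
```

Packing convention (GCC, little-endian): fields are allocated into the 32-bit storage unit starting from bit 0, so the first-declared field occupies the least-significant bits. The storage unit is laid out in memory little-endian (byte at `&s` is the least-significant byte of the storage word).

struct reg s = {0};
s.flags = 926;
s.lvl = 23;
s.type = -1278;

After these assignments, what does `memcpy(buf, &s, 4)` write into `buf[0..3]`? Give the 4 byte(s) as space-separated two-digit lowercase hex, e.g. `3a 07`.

flags (13b) val=926 bits=0x39e at bit 0: 0x0000039e
lvl (7b) val=23 bits=0x17 at bit 13: 0x0002e39e
type (12b) val=-1278 bits=0xb02 at bit 20: 0xb022e39e
word = 0xb022e39e → little-endian bytes:
  [0]=0x9e  [1]=0xe3  [2]=0x22  [3]=0xb0

9e e3 22 b0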